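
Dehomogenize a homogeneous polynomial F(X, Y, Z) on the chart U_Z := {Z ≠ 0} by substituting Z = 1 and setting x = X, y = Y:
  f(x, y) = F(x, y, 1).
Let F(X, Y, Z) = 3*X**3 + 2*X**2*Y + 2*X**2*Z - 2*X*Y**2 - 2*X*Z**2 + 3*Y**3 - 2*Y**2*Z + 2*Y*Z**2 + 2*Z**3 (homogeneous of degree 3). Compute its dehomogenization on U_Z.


f(x, y) = 3*x**3 + 2*x**2*y + 2*x**2 - 2*x*y**2 - 2*x + 3*y**3 - 2*y**2 + 2*y + 2

On U_Z we set Z = 1. Each monomial c·X^i·Y^j·Z^k in F becomes c·x^i·y^j·1^k = c·x^i·y^j.
Substituting Z = 1: F(X, Y, 1) = 3*x**3 + 2*x**2*y + 2*x**2 - 2*x*y**2 - 2*x + 3*y**3 - 2*y**2 + 2*y + 2.
Note: deg(f) ≤ deg(F) = 3; strict inequality happens when F is divisible by Z (lost terms).


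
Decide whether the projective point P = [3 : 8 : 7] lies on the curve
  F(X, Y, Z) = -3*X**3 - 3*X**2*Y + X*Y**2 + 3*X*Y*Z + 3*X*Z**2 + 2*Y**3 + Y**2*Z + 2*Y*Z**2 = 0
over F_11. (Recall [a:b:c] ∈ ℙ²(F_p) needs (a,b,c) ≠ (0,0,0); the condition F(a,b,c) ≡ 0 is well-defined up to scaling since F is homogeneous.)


F(3,8,7) ≡ 5 (mod 11); P is NOT on the curve.

Evaluate F(3, 8, 7) term-by-term (mod 11).
  -3*X**3 ↦ -3·27·1·1 = -81
  -3*X**2*Y ↦ -3·9·8·1 = -216
  X*Y**2 ↦ 1·3·64·1 = 192
  3*X*Y*Z ↦ 3·3·8·7 = 504
  3*X*Z**2 ↦ 3·3·1·49 = 441
  2*Y**3 ↦ 2·1·512·1 = 1024
  Y**2*Z ↦ 1·1·64·7 = 448
  2*Y*Z**2 ↦ 2·1·8·49 = 784
Sum: F(3, 8, 7) = (-81) + (-216) + (192) + (504) + (441) + (1024) + (448) + (784) = 3096.
Reducing mod 11: 3096 ≡ 5 (mod 11).
Since F(a, b, c) ≡ 5 ≠ 0 (mod 11), P does NOT lie on the curve.


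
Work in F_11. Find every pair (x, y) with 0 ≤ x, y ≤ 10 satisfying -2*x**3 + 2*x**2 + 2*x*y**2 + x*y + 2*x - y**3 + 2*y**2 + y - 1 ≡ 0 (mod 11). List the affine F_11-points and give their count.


Affine F_11-points: {(1, 7), (2, 7), (4, 3), (6, 10), (9, 6), (9, 7), (10, 1)}; count = 7.

For each of the 121 pairs (x, y) ∈ F_11², evaluate f(x, y) mod 11. Record the zeros.
  x = 0: [0↦10, 1↦1, 2↦1, 3↦4, 4↦4, 5↦6, 6↦4, 7↦3, 8↦8, 9↦2, 10↦1]  zeros at y ∈ ∅
  x = 1: [0↦1, 1↦6, 2↦2, 3↦5, 4↦9, 5↦8, 6↦7, 7↦0, 8↦3, 9↦10, 10↦4]  zeros at y ∈ {7}
  x = 2: [0↦6, 1↦3, 2↦6, 3↦9, 4↦6, 5↦2, 6↦2, 7↦0, 8↦1, 9↦10, 10↦10]  zeros at y ∈ {7}
  x = 3: [0↦2, 1↦2, 2↦1, 3↦4, 4↦5, 5↦9, 6↦10, 7↦2, 8↦1, 9↦1, 10↦7]  zeros at y ∈ ∅
  x = 4: [0↦10, 1↦2, 2↦8, 3↦0, 4↦5, 5↦6, 6↦8, 7↦5, 8↦2, 9↦4, 10↦5]  zeros at y ∈ {3}
  x = 5: [0↦7, 1↦2, 2↦4, 3↦7, 4↦5, 5↦3, 6↦6, 7↦8, 8↦3, 9↦7, 10↦3]  zeros at y ∈ ∅
  x = 6: [0↦3, 1↦1, 2↦10, 3↦2, 4↦4, 5↦10, 6↦3, 7↦10, 8↦3, 9↦9, 10↦0]  zeros at y ∈ {10}
  x = 7: [0↦8, 1↦9, 2↦3, 3↦6, 4↦1, 5↦4, 6↦9, 7↦10, 8↦1, 9↦9, 10↦6]  zeros at y ∈ ∅
  x = 8: [0↦10, 1↦3, 2↦4, 3↦7, 4↦6, 5↦6, 6↦1, 7↦7, 8↦7, 9↦6, 10↦9]  zeros at y ∈ ∅
  x = 9: [0↦8, 1↦4, 2↦1, 3↦4, 4↦7, 5↦4, 6↦0, 7↦0, 8↦9, 9↦10, 10↦8]  zeros at y ∈ {6, 7}
  x = 10: [0↦1, 1↦0, 2↦4, 3↦7, 4↦3, 5↦8, 6↦5, 7↦10, 8↦6, 9↦9, 10↦2]  zeros at y ∈ {1}
Collecting zeros: affine points = {(1, 7), (2, 7), (4, 3), (6, 10), (9, 6), (9, 7), (10, 1)}.
Total count |C(F_11)_aff| = 7.


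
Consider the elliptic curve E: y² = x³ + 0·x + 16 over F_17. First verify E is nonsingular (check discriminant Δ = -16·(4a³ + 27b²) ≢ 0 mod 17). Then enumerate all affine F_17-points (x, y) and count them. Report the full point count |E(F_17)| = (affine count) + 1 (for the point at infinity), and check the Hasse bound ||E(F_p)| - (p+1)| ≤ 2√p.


Affine points = {(0, 4), (0, 13), (1, 0), (3, 3), (3, 14), (7, 6), (7, 11), (8, 1), (8, 16), (10, 8), (10, 9), (11, 2), (11, 15), (15, 5), (15, 12), (16, 7), (16, 10)}; affine count = 17; |E(F_17)| = 18.

Discriminant check: Δ ∝ 4a³ + 27b² = 4·0³ + 27·16² = 4·0 + 27·256 ≡ 10 (mod 17). Nonzero ⇒ E is nonsingular.
For each x ∈ F_17, compute rhs = x³ + 0·x + 16 mod 17, then count y ∈ F_17 with y² ≡ rhs.
  x = 0: rhs = 16, matching y values: 4, 13 (2 points).
  x = 1: rhs = 0, matching y values: 0 (1 points).
  x = 2: rhs = 7, matching y values: none (0 points).
  x = 3: rhs = 9, matching y values: 3, 14 (2 points).
  x = 4: rhs = 12, matching y values: none (0 points).
  x = 5: rhs = 5, matching y values: none (0 points).
  x = 6: rhs = 11, matching y values: none (0 points).
  x = 7: rhs = 2, matching y values: 6, 11 (2 points).
  x = 8: rhs = 1, matching y values: 1, 16 (2 points).
  x = 9: rhs = 14, matching y values: none (0 points).
  x = 10: rhs = 13, matching y values: 8, 9 (2 points).
  x = 11: rhs = 4, matching y values: 2, 15 (2 points).
  x = 12: rhs = 10, matching y values: none (0 points).
  x = 13: rhs = 3, matching y values: none (0 points).
  x = 14: rhs = 6, matching y values: none (0 points).
  x = 15: rhs = 8, matching y values: 5, 12 (2 points).
  x = 16: rhs = 15, matching y values: 7, 10 (2 points).
Total affine count: 17.
Full point count |E(F_17)| = 17 + 1 = 18.
Hasse bound: |18 − (17+1)| = |0| = 0 ≤ 2√17 ≈ 8.2462 ✓.


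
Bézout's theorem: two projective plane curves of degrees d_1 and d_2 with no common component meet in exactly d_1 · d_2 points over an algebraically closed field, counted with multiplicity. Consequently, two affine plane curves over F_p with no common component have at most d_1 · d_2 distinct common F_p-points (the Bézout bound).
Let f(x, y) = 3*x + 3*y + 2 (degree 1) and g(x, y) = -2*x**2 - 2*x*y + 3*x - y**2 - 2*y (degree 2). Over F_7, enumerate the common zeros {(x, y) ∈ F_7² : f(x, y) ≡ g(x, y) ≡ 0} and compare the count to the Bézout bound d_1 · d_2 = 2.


Common zeros: ∅; count = 0; Bézout bound = 2.

deg(f) = 1, deg(g) = 2, so Bézout bound = 2.
Scan x ∈ F_7. For each x, list the y ∈ F_7 with f(x, y) ≡ 0 and those with g(x, y) ≡ 0 (mod 7); the common zeros in that column are the intersection.
  x = 0: f ≡ 0 at y ∈ {4}; g ≡ 0 at y ∈ {0, 5}; common: ∅.
  x = 1: f ≡ 0 at y ∈ {3}; g ≡ 0 at y ∈ ∅; common: ∅.
  x = 2: f ≡ 0 at y ∈ {2}; g ≡ 0 at y ∈ {4}; common: ∅.
  x = 3: f ≡ 0 at y ∈ {1}; g ≡ 0 at y ∈ {3}; common: ∅.
  x = 4: f ≡ 0 at y ∈ {0}; g ≡ 0 at y ∈ ∅; common: ∅.
  x = 5: f ≡ 0 at y ∈ {6}; g ≡ 0 at y ∈ {0, 2}; common: ∅.
  x = 6: f ≡ 0 at y ∈ {5}; g ≡ 0 at y ∈ {3, 4}; common: ∅.
Collecting: common zeros = ∅, so the count is 0.
Comparison with the Bézout bound: 0 ≤ 2 = deg(f)·deg(g), as expected for curves with no common component (the affine F_7-count falls short of the bound because intersections may lie at infinity, over extension fields, or carry multiplicity).


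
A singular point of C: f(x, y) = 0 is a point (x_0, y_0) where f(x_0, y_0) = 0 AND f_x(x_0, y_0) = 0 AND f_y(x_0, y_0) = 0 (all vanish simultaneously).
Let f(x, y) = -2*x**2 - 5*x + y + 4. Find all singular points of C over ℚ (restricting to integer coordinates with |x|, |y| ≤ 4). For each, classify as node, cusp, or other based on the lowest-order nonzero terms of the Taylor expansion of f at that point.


No singular points in the scanned grid; C is smooth there.

Compute partial derivatives:
  f_x = -4*x - 5.
  f_y = 1.
f_y = 1 is a nonzero constant, so f_y never vanishes: no point (x, y) can satisfy f = f_x = f_y = 0. In particular no (x, y) ∈ {−4, ..., 4}² is singular; the curve is smooth.


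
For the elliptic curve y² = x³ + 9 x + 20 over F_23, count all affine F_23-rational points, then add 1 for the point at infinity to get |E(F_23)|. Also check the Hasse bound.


Affine points = {(2, 0), (5, 11), (5, 12), (7, 9), (7, 14), (8, 11), (8, 12), (9, 5), (9, 18), (10, 11), (10, 12), (11, 1), (11, 22), (12, 4), (12, 19), (17, 7), (17, 16), (19, 9), (19, 14), (20, 9), (20, 14)}; affine count = 21; |E(F_23)| = 22.

Discriminant check: Δ ∝ 4a³ + 27b² = 4·9³ + 27·20² = 4·729 + 27·400 ≡ 8 (mod 23). Nonzero ⇒ E is nonsingular.
For each x ∈ F_23, compute rhs = x³ + 9·x + 20 mod 23, then count y ∈ F_23 with y² ≡ rhs.
  x = 0: rhs = 20, matching y values: none (0 points).
  x = 1: rhs = 7, matching y values: none (0 points).
  x = 2: rhs = 0, matching y values: 0 (1 points).
  x = 3: rhs = 5, matching y values: none (0 points).
  x = 4: rhs = 5, matching y values: none (0 points).
  x = 5: rhs = 6, matching y values: 11, 12 (2 points).
  x = 6: rhs = 14, matching y values: none (0 points).
  x = 7: rhs = 12, matching y values: 9, 14 (2 points).
  x = 8: rhs = 6, matching y values: 11, 12 (2 points).
  x = 9: rhs = 2, matching y values: 5, 18 (2 points).
  x = 10: rhs = 6, matching y values: 11, 12 (2 points).
  x = 11: rhs = 1, matching y values: 1, 22 (2 points).
  x = 12: rhs = 16, matching y values: 4, 19 (2 points).
  x = 13: rhs = 11, matching y values: none (0 points).
  x = 14: rhs = 15, matching y values: none (0 points).
  x = 15: rhs = 11, matching y values: none (0 points).
  x = 16: rhs = 5, matching y values: none (0 points).
  x = 17: rhs = 3, matching y values: 7, 16 (2 points).
  x = 18: rhs = 11, matching y values: none (0 points).
  x = 19: rhs = 12, matching y values: 9, 14 (2 points).
  x = 20: rhs = 12, matching y values: 9, 14 (2 points).
  x = 21: rhs = 17, matching y values: none (0 points).
  x = 22: rhs = 10, matching y values: none (0 points).
Total affine count: 21.
Full point count |E(F_23)| = 21 + 1 = 22.
Hasse bound: |22 − (23+1)| = |-2| = 2 ≤ 2√23 ≈ 9.5917 ✓.


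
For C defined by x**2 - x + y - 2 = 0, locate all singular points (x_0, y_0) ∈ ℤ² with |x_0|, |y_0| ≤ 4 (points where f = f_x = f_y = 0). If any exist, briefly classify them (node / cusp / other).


No singular points in the scanned grid; C is smooth there.

Compute partial derivatives:
  f_x = 2*x - 1.
  f_y = 1.
f_y = 1 is a nonzero constant, so f_y never vanishes: no point (x, y) can satisfy f = f_x = f_y = 0. In particular no (x, y) ∈ {−4, ..., 4}² is singular; the curve is smooth.


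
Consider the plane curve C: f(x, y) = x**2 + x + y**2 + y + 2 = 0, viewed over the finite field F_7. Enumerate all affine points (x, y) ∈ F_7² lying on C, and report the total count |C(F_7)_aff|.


Affine F_7-points: {(0, 3), (2, 2), (2, 4), (3, 0), (3, 6), (4, 2), (4, 4), (6, 3)}; count = 8.

For each of the 49 pairs (x, y) ∈ F_7², evaluate f(x, y) mod 7. Record the zeros.
  x = 0: [0↦2, 1↦4, 2↦1, 3↦0, 4↦1, 5↦4, 6↦2]  zeros at y ∈ {3}
  x = 1: [0↦4, 1↦6, 2↦3, 3↦2, 4↦3, 5↦6, 6↦4]  zeros at y ∈ ∅
  x = 2: [0↦1, 1↦3, 2↦0, 3↦6, 4↦0, 5↦3, 6↦1]  zeros at y ∈ {2, 4}
  x = 3: [0↦0, 1↦2, 2↦6, 3↦5, 4↦6, 5↦2, 6↦0]  zeros at y ∈ {0, 6}
  x = 4: [0↦1, 1↦3, 2↦0, 3↦6, 4↦0, 5↦3, 6↦1]  zeros at y ∈ {2, 4}
  x = 5: [0↦4, 1↦6, 2↦3, 3↦2, 4↦3, 5↦6, 6↦4]  zeros at y ∈ ∅
  x = 6: [0↦2, 1↦4, 2↦1, 3↦0, 4↦1, 5↦4, 6↦2]  zeros at y ∈ {3}
Collecting zeros: affine points = {(0, 3), (2, 2), (2, 4), (3, 0), (3, 6), (4, 2), (4, 4), (6, 3)}.
Total count |C(F_7)_aff| = 8.


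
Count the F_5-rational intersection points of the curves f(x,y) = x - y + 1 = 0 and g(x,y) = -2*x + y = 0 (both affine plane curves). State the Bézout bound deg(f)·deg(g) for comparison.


Common zeros: {(1, 2)}; count = 1; Bézout bound = 1.

deg(f) = 1, deg(g) = 1, so Bézout bound = 1.
Scan x ∈ F_5. For each x, list the y ∈ F_5 with f(x, y) ≡ 0 and those with g(x, y) ≡ 0 (mod 5); the common zeros in that column are the intersection.
  x = 0: f ≡ 0 at y ∈ {1}; g ≡ 0 at y ∈ {0}; common: ∅.
  x = 1: f ≡ 0 at y ∈ {2}; g ≡ 0 at y ∈ {2}; common: {2}.
  x = 2: f ≡ 0 at y ∈ {3}; g ≡ 0 at y ∈ {4}; common: ∅.
  x = 3: f ≡ 0 at y ∈ {4}; g ≡ 0 at y ∈ {1}; common: ∅.
  x = 4: f ≡ 0 at y ∈ {0}; g ≡ 0 at y ∈ {3}; common: ∅.
Collecting: common zeros = {(1, 2)}, so the count is 1.
Comparison with the Bézout bound: 1 ≤ 1 = deg(f)·deg(g), as expected for curves with no common component (the bound is attained).


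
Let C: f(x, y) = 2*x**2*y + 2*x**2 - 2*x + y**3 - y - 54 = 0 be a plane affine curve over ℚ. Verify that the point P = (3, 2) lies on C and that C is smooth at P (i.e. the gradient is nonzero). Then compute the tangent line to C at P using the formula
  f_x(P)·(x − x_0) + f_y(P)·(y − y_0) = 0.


Tangent line at P: 34*x + 29*y - 160 = 0.

Step 1: f(3, 2) = 0, so P lies on C.
Step 2: partial derivatives
  f_x(x, y) = 4*x*y + 4*x - 2, f_y(x, y) = 2*x**2 + 3*y**2 - 1.
  f_x(P) = 34, f_y(P) = 29 (gradient nonzero, so P is smooth).
Step 3: tangent line at P: 34·(x − 3) + 29·(y − 2) = 0.
Expanding: 34*x + 29*y - 160 = 0.


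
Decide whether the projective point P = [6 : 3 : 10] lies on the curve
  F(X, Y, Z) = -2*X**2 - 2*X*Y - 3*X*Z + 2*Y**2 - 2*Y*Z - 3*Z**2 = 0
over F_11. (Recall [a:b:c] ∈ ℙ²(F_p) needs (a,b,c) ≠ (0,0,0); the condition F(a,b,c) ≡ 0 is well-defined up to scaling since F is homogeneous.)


F(6,3,10) ≡ 8 (mod 11); P is NOT on the curve.

Evaluate F(6, 3, 10) term-by-term (mod 11).
  -2*X**2 ↦ -2·36·1·1 = -72
  -2*X*Y ↦ -2·6·3·1 = -36
  -3*X*Z ↦ -3·6·1·10 = -180
  2*Y**2 ↦ 2·1·9·1 = 18
  -2*Y*Z ↦ -2·1·3·10 = -60
  -3*Z**2 ↦ -3·1·1·100 = -300
Sum: F(6, 3, 10) = (-72) + (-36) + (-180) + (18) + (-60) + (-300) = -630.
Reducing mod 11: -630 ≡ 8 (mod 11).
Since F(a, b, c) ≡ 8 ≠ 0 (mod 11), P does NOT lie on the curve.


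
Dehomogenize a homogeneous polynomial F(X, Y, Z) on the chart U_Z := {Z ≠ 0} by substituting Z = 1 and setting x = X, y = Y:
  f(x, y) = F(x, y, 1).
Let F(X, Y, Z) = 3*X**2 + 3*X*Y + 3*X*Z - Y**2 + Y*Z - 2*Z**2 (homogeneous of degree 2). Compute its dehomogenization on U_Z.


f(x, y) = 3*x**2 + 3*x*y + 3*x - y**2 + y - 2

On U_Z we set Z = 1. Each monomial c·X^i·Y^j·Z^k in F becomes c·x^i·y^j·1^k = c·x^i·y^j.
Substituting Z = 1: F(X, Y, 1) = 3*x**2 + 3*x*y + 3*x - y**2 + y - 2.
Note: deg(f) ≤ deg(F) = 2; strict inequality happens when F is divisible by Z (lost terms).


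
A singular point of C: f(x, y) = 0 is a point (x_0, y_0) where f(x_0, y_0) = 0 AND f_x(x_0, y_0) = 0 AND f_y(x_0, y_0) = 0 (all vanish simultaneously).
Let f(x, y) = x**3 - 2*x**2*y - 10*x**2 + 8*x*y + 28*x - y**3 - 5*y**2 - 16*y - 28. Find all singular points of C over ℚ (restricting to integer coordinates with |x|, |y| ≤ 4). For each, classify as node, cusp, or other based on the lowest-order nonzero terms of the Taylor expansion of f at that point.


Singular points: {(2, -2)}; classification: cusp.

Compute partial derivatives:
  f_x = 3*x**2 - 4*x*y - 20*x + 8*y + 28.
  f_y = -2*x**2 + 8*x - 3*y**2 - 10*y - 16.
Scan x_0 ∈ {−4, ..., 4}. For each x_0, f_y(x_0, y) is a polynomial in y; find its integer roots y ∈ {−4, ..., 4}, then test f_x and f at those candidates.
  x = -4: f_y(-4, y) = -3*y**2 - 10*y - 80; no integer root y with |y| ≤ 4.
  x = -3: f_y(-3, y) = -3*y**2 - 10*y - 58; no integer root y with |y| ≤ 4.
  x = -2: f_y(-2, y) = -3*y**2 - 10*y - 40; no integer root y with |y| ≤ 4.
  x = -1: f_y(-1, y) = -3*y**2 - 10*y - 26; no integer root y with |y| ≤ 4.
  x = 0: f_y(0, y) = -3*y**2 - 10*y - 16; no integer root y with |y| ≤ 4.
  x = 1: f_y(1, y) = -3*y**2 - 10*y - 10; no integer root y with |y| ≤ 4.
  x = 2: f_y(2, y) = -3*y**2 - 10*y - 8; vanishes at y ∈ {-2}. (2, -2): f_x = 0, f = 0 — SINGULAR.
  x = 3: f_y(3, y) = -3*y**2 - 10*y - 10; no integer root y with |y| ≤ 4.
  x = 4: f_y(4, y) = -3*y**2 - 10*y - 16; no integer root y with |y| ≤ 4.
Only singular point on the grid: (2, -2).
Classify: substitute x = 2 + u, y = -2 + v and expand: f = u**3 - 2*u**2*v - v**3 + v**2.
No constant or linear terms (consistent with a singular point). Quadratic part: v**2. Cubic part: u**3 - 2*u**2*v - v**3.
The quadratic part v**2 is a perfect square, so there is a single (double) tangent line v = 0, i.e. y = -2. Restricting the cubic part to that line (v = 0) leaves u**3 ≠ 0, so f is not divisible by v and the branch is v² ≈ -u**3 to lowest order — this is a cusp.
Classification: cusp.


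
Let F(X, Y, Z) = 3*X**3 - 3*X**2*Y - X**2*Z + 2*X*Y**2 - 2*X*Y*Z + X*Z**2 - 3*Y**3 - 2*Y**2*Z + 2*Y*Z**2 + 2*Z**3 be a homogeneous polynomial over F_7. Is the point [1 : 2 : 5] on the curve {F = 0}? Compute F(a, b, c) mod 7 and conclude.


F(1,2,5) ≡ 4 (mod 7); P is NOT on the curve.

Evaluate F(1, 2, 5) term-by-term (mod 7).
  3*X**3 ↦ 3·1·1·1 = 3
  -3*X**2*Y ↦ -3·1·2·1 = -6
  -X**2*Z ↦ -1·1·1·5 = -5
  2*X*Y**2 ↦ 2·1·4·1 = 8
  -2*X*Y*Z ↦ -2·1·2·5 = -20
  X*Z**2 ↦ 1·1·1·25 = 25
  -3*Y**3 ↦ -3·1·8·1 = -24
  -2*Y**2*Z ↦ -2·1·4·5 = -40
  2*Y*Z**2 ↦ 2·1·2·25 = 100
  2*Z**3 ↦ 2·1·1·125 = 250
Sum: F(1, 2, 5) = (3) + (-6) + (-5) + (8) + (-20) + (25) + (-24) + (-40) + (100) + (250) = 291.
Reducing mod 7: 291 ≡ 4 (mod 7).
Since F(a, b, c) ≡ 4 ≠ 0 (mod 7), P does NOT lie on the curve.


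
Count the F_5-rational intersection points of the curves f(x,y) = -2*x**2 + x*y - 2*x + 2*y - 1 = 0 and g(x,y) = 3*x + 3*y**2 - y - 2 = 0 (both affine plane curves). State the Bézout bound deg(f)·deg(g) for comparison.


Common zeros: ∅; count = 0; Bézout bound = 4.

deg(f) = 2, deg(g) = 2, so Bézout bound = 4.
Scan x ∈ F_5. For each x, list the y ∈ F_5 with f(x, y) ≡ 0 and those with g(x, y) ≡ 0 (mod 5); the common zeros in that column are the intersection.
  x = 0: f ≡ 0 at y ∈ {3}; g ≡ 0 at y ∈ {1}; common: ∅.
  x = 1: f ≡ 0 at y ∈ {0}; g ≡ 0 at y ∈ {3, 4}; common: ∅.
  x = 2: f ≡ 0 at y ∈ {2}; g ≡ 0 at y ∈ ∅; common: ∅.
  x = 3: f ≡ 0 at y ∈ {0, 1, 2, 3, 4}; g ≡ 0 at y ∈ ∅; common: ∅.
  x = 4: f ≡ 0 at y ∈ {1}; g ≡ 0 at y ∈ {0, 2}; common: ∅.
Collecting: common zeros = ∅, so the count is 0.
Comparison with the Bézout bound: 0 ≤ 4 = deg(f)·deg(g), as expected for curves with no common component (the affine F_5-count falls short of the bound because intersections may lie at infinity, over extension fields, or carry multiplicity).


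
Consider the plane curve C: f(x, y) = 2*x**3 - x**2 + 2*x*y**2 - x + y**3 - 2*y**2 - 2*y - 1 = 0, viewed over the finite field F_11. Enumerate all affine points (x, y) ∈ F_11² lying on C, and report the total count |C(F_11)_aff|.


Affine F_11-points: {(1, 4), (1, 8), (1, 10), (3, 1), (6, 4), (7, 6), (8, 8), (10, 4)}; count = 8.

For each of the 121 pairs (x, y) ∈ F_11², evaluate f(x, y) mod 11. Record the zeros.
  x = 0: [0↦10, 1↦7, 2↦6, 3↦2, 4↦1, 5↦9, 6↦10, 7↦10, 8↦4, 9↦9, 10↦9]  zeros at y ∈ ∅
  x = 1: [0↦10, 1↦9, 2↦3, 3↦9, 4↦0, 5↦4, 6↦5, 7↦9, 8↦0, 9↦6, 10↦0]  zeros at y ∈ {4, 8, 10}
  x = 2: [0↦9, 1↦10, 2↦10, 3↦4, 4↦9, 5↦9, 6↦10, 7↦7, 8↦6, 9↦2, 10↦1]  zeros at y ∈ ∅
  x = 3: [0↦8, 1↦0, 2↦6, 3↦10, 4↦7, 5↦3, 6↦4, 7↦5, 8↦1, 9↦9, 10↦2]  zeros at y ∈ {1}
  x = 4: [0↦8, 1↦2, 2↦3, 3↦6, 4↦6, 5↦9, 6↦10, 7↦4, 8↦8, 9↦6, 10↦4]  zeros at y ∈ ∅
  x = 5: [0↦10, 1↦6, 2↦2, 3↦4, 4↦7, 5↦6, 6↦7, 7↦5, 8↦6, 9↦5, 10↦8]  zeros at y ∈ ∅
  x = 6: [0↦4, 1↦2, 2↦4, 3↦5, 4↦0, 5↦6, 6↦7, 7↦9, 8↦7, 9↦7, 10↦4]  zeros at y ∈ {4}
  x = 7: [0↦2, 1↦2, 2↦10, 3↦10, 4↦8, 5↦10, 6↦0, 7↦6, 8↦1, 9↦2, 10↦4]  zeros at y ∈ {6}
  x = 8: [0↦5, 1↦7, 2↦10, 3↦9, 4↦10, 5↦8, 6↦9, 7↦8, 8↦0, 9↦2, 10↦9]  zeros at y ∈ {8}
  x = 9: [0↦3, 1↦7, 2↦5, 3↦3, 4↦7, 5↦1, 6↦2, 7↦5, 8↦5, 9↦8, 10↦9]  zeros at y ∈ ∅
  x = 10: [0↦8, 1↦3, 2↦7, 3↦4, 4↦0, 5↦1, 6↦2, 7↦9, 8↦6, 9↦10, 10↦5]  zeros at y ∈ {4}
Collecting zeros: affine points = {(1, 4), (1, 8), (1, 10), (3, 1), (6, 4), (7, 6), (8, 8), (10, 4)}.
Total count |C(F_11)_aff| = 8.


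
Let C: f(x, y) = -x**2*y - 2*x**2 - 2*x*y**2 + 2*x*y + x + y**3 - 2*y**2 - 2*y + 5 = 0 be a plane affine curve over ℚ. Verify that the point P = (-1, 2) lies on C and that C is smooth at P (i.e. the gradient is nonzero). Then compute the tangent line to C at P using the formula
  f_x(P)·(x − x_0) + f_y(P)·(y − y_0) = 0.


Tangent line at P: 5*x + 7*y - 9 = 0.

Step 1: f(-1, 2) = 0, so P lies on C.
Step 2: partial derivatives
  f_x(x, y) = -2*x*y - 4*x - 2*y**2 + 2*y + 1, f_y(x, y) = -x**2 - 4*x*y + 2*x + 3*y**2 - 4*y - 2.
  f_x(P) = 5, f_y(P) = 7 (gradient nonzero, so P is smooth).
Step 3: tangent line at P: 5·(x − -1) + 7·(y − 2) = 0.
Expanding: 5*x + 7*y - 9 = 0.


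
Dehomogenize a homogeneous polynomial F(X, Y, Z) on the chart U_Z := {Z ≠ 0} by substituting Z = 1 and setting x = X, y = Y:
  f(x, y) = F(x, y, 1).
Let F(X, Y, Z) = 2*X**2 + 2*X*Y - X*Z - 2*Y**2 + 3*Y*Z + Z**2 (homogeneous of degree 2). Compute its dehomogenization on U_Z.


f(x, y) = 2*x**2 + 2*x*y - x - 2*y**2 + 3*y + 1

On U_Z we set Z = 1. Each monomial c·X^i·Y^j·Z^k in F becomes c·x^i·y^j·1^k = c·x^i·y^j.
Substituting Z = 1: F(X, Y, 1) = 2*x**2 + 2*x*y - x - 2*y**2 + 3*y + 1.
Note: deg(f) ≤ deg(F) = 2; strict inequality happens when F is divisible by Z (lost terms).


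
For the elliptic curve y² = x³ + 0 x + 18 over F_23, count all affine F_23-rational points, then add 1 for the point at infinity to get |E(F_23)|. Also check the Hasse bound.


Affine points = {(0, 8), (0, 15), (2, 7), (2, 16), (4, 6), (4, 17), (6, 2), (6, 21), (7, 4), (7, 19), (8, 1), (8, 22), (10, 11), (10, 12), (14, 5), (14, 18), (15, 9), (15, 14), (17, 3), (17, 20), (18, 10), (18, 13), (19, 0)}; affine count = 23; |E(F_23)| = 24.

Discriminant check: Δ ∝ 4a³ + 27b² = 4·0³ + 27·18² = 4·0 + 27·324 ≡ 8 (mod 23). Nonzero ⇒ E is nonsingular.
For each x ∈ F_23, compute rhs = x³ + 0·x + 18 mod 23, then count y ∈ F_23 with y² ≡ rhs.
  x = 0: rhs = 18, matching y values: 8, 15 (2 points).
  x = 1: rhs = 19, matching y values: none (0 points).
  x = 2: rhs = 3, matching y values: 7, 16 (2 points).
  x = 3: rhs = 22, matching y values: none (0 points).
  x = 4: rhs = 13, matching y values: 6, 17 (2 points).
  x = 5: rhs = 5, matching y values: none (0 points).
  x = 6: rhs = 4, matching y values: 2, 21 (2 points).
  x = 7: rhs = 16, matching y values: 4, 19 (2 points).
  x = 8: rhs = 1, matching y values: 1, 22 (2 points).
  x = 9: rhs = 11, matching y values: none (0 points).
  x = 10: rhs = 6, matching y values: 11, 12 (2 points).
  x = 11: rhs = 15, matching y values: none (0 points).
  x = 12: rhs = 21, matching y values: none (0 points).
  x = 13: rhs = 7, matching y values: none (0 points).
  x = 14: rhs = 2, matching y values: 5, 18 (2 points).
  x = 15: rhs = 12, matching y values: 9, 14 (2 points).
  x = 16: rhs = 20, matching y values: none (0 points).
  x = 17: rhs = 9, matching y values: 3, 20 (2 points).
  x = 18: rhs = 8, matching y values: 10, 13 (2 points).
  x = 19: rhs = 0, matching y values: 0 (1 points).
  x = 20: rhs = 14, matching y values: none (0 points).
  x = 21: rhs = 10, matching y values: none (0 points).
  x = 22: rhs = 17, matching y values: none (0 points).
Total affine count: 23.
Full point count |E(F_23)| = 23 + 1 = 24.
Hasse bound: |24 − (23+1)| = |0| = 0 ≤ 2√23 ≈ 9.5917 ✓.


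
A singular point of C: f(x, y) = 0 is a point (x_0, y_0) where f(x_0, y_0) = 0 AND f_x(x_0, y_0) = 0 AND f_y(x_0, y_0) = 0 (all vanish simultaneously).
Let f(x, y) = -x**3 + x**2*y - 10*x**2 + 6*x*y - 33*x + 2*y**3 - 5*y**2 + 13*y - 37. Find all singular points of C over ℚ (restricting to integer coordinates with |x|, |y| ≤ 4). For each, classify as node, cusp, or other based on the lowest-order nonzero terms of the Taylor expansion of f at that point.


Singular points: {(-3, 1)}; classification: cusp.

Compute partial derivatives:
  f_x = -3*x**2 + 2*x*y - 20*x + 6*y - 33.
  f_y = x**2 + 6*x + 6*y**2 - 10*y + 13.
Scan x_0 ∈ {−4, ..., 4}. For each x_0, f_y(x_0, y) is a polynomial in y; find its integer roots y ∈ {−4, ..., 4}, then test f_x and f at those candidates.
  x = -4: f_y(-4, y) = 6*y**2 - 10*y + 5; no integer root y with |y| ≤ 4.
  x = -3: f_y(-3, y) = 6*y**2 - 10*y + 4; vanishes at y ∈ {1}. (-3, 1): f_x = 0, f = 0 — SINGULAR.
  x = -2: f_y(-2, y) = 6*y**2 - 10*y + 5; no integer root y with |y| ≤ 4.
  x = -1: f_y(-1, y) = 6*y**2 - 10*y + 8; no integer root y with |y| ≤ 4.
  x = 0: f_y(0, y) = 6*y**2 - 10*y + 13; no integer root y with |y| ≤ 4.
  x = 1: f_y(1, y) = 6*y**2 - 10*y + 20; no integer root y with |y| ≤ 4.
  x = 2: f_y(2, y) = 6*y**2 - 10*y + 29; no integer root y with |y| ≤ 4.
  x = 3: f_y(3, y) = 6*y**2 - 10*y + 40; no integer root y with |y| ≤ 4.
  x = 4: f_y(4, y) = 6*y**2 - 10*y + 53; no integer root y with |y| ≤ 4.
Only singular point on the grid: (-3, 1).
Classify: substitute x = -3 + u, y = 1 + v and expand: f = -u**3 + u**2*v + 2*v**3 + v**2.
No constant or linear terms (consistent with a singular point). Quadratic part: v**2. Cubic part: -u**3 + u**2*v + 2*v**3.
The quadratic part v**2 is a perfect square, so there is a single (double) tangent line v = 0, i.e. y = 1. Restricting the cubic part to that line (v = 0) leaves -u**3 ≠ 0, so f is not divisible by v and the branch is v² ≈ u**3 to lowest order — this is a cusp.
Classification: cusp.


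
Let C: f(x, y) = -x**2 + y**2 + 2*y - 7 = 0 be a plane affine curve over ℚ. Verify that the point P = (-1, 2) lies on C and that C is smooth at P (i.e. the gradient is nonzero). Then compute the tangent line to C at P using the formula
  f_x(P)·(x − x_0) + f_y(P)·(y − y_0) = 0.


Tangent line at P: 2*x + 6*y - 10 = 0.

Step 1: f(-1, 2) = 0, so P lies on C.
Step 2: partial derivatives
  f_x(x, y) = -2*x, f_y(x, y) = 2*y + 2.
  f_x(P) = 2, f_y(P) = 6 (gradient nonzero, so P is smooth).
Step 3: tangent line at P: 2·(x − -1) + 6·(y − 2) = 0.
Expanding: 2*x + 6*y - 10 = 0.


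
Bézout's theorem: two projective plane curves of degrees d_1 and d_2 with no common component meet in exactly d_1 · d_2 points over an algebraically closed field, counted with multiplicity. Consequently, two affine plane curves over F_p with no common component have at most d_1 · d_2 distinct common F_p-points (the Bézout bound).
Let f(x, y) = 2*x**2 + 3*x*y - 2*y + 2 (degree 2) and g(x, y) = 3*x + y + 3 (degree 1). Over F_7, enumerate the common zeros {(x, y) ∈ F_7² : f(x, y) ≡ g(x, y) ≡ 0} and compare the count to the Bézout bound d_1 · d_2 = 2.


Common zeros: {(5, 3)}; count = 1; Bézout bound = 2.

deg(f) = 2, deg(g) = 1, so Bézout bound = 2.
Scan x ∈ F_7. For each x, list the y ∈ F_7 with f(x, y) ≡ 0 and those with g(x, y) ≡ 0 (mod 7); the common zeros in that column are the intersection.
  x = 0: f ≡ 0 at y ∈ {1}; g ≡ 0 at y ∈ {4}; common: ∅.
  x = 1: f ≡ 0 at y ∈ {3}; g ≡ 0 at y ∈ {1}; common: ∅.
  x = 2: f ≡ 0 at y ∈ {1}; g ≡ 0 at y ∈ {5}; common: ∅.
  x = 3: f ≡ 0 at y ∈ ∅; g ≡ 0 at y ∈ {2}; common: ∅.
  x = 4: f ≡ 0 at y ∈ {5}; g ≡ 0 at y ∈ {6}; common: ∅.
  x = 5: f ≡ 0 at y ∈ {3}; g ≡ 0 at y ∈ {3}; common: {3}.
  x = 6: f ≡ 0 at y ∈ {5}; g ≡ 0 at y ∈ {0}; common: ∅.
Collecting: common zeros = {(5, 3)}, so the count is 1.
Comparison with the Bézout bound: 1 ≤ 2 = deg(f)·deg(g), as expected for curves with no common component (the affine F_7-count falls short of the bound because intersections may lie at infinity, over extension fields, or carry multiplicity).


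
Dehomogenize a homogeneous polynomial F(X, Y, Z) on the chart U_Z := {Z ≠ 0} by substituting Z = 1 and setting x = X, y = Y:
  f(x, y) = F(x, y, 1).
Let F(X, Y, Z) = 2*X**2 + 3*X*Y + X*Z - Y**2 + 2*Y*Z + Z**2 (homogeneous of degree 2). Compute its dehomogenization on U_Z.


f(x, y) = 2*x**2 + 3*x*y + x - y**2 + 2*y + 1

On U_Z we set Z = 1. Each monomial c·X^i·Y^j·Z^k in F becomes c·x^i·y^j·1^k = c·x^i·y^j.
Substituting Z = 1: F(X, Y, 1) = 2*x**2 + 3*x*y + x - y**2 + 2*y + 1.
Note: deg(f) ≤ deg(F) = 2; strict inequality happens when F is divisible by Z (lost terms).


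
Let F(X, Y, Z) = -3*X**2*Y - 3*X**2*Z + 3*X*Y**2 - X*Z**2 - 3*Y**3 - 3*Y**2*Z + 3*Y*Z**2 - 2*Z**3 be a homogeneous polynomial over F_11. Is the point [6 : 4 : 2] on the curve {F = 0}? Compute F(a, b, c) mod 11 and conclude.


F(6,4,2) ≡ 9 (mod 11); P is NOT on the curve.

Evaluate F(6, 4, 2) term-by-term (mod 11).
  -3*X**2*Y ↦ -3·36·4·1 = -432
  -3*X**2*Z ↦ -3·36·1·2 = -216
  3*X*Y**2 ↦ 3·6·16·1 = 288
  -X*Z**2 ↦ -1·6·1·4 = -24
  -3*Y**3 ↦ -3·1·64·1 = -192
  -3*Y**2*Z ↦ -3·1·16·2 = -96
  3*Y*Z**2 ↦ 3·1·4·4 = 48
  -2*Z**3 ↦ -2·1·1·8 = -16
Sum: F(6, 4, 2) = (-432) + (-216) + (288) + (-24) + (-192) + (-96) + (48) + (-16) = -640.
Reducing mod 11: -640 ≡ 9 (mod 11).
Since F(a, b, c) ≡ 9 ≠ 0 (mod 11), P does NOT lie on the curve.


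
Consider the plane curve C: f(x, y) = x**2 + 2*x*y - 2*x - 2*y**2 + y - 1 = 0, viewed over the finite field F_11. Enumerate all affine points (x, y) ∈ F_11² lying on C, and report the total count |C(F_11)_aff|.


Affine F_11-points: {(0, 8), (0, 9), (1, 3), (1, 4), (4, 4), (4, 6), (6, 3), (6, 9), (8, 6), (8, 8)}; count = 10.

For each of the 121 pairs (x, y) ∈ F_11², evaluate f(x, y) mod 11. Record the zeros.
  x = 0: [0↦10, 1↦9, 2↦4, 3↦6, 4↦4, 5↦9, 6↦10, 7↦7, 8↦0, 9↦0, 10↦7]  zeros at y ∈ {8, 9}
  x = 1: [0↦9, 1↦10, 2↦7, 3↦0, 4↦0, 5↦7, 6↦10, 7↦9, 8↦4, 9↦6, 10↦4]  zeros at y ∈ {3, 4}
  x = 2: [0↦10, 1↦2, 2↦1, 3↦7, 4↦9, 5↦7, 6↦1, 7↦2, 8↦10, 9↦3, 10↦3]  zeros at y ∈ ∅
  x = 3: [0↦2, 1↦7, 2↦8, 3↦5, 4↦9, 5↦9, 6↦5, 7↦8, 8↦7, 9↦2, 10↦4]  zeros at y ∈ ∅
  x = 4: [0↦7, 1↦3, 2↦6, 3↦5, 4↦0, 5↦2, 6↦0, 7↦5, 8↦6, 9↦3, 10↦7]  zeros at y ∈ {4, 6}
  x = 5: [0↦3, 1↦1, 2↦6, 3↦7, 4↦4, 5↦8, 6↦8, 7↦4, 8↦7, 9↦6, 10↦1]  zeros at y ∈ ∅
  x = 6: [0↦1, 1↦1, 2↦8, 3↦0, 4↦10, 5↦5, 6↦7, 7↦5, 8↦10, 9↦0, 10↦8]  zeros at y ∈ {3, 9}
  x = 7: [0↦1, 1↦3, 2↦1, 3↦6, 4↦7, 5↦4, 6↦8, 7↦8, 8↦4, 9↦7, 10↦6]  zeros at y ∈ ∅
  x = 8: [0↦3, 1↦7, 2↦7, 3↦3, 4↦6, 5↦5, 6↦0, 7↦2, 8↦0, 9↦5, 10↦6]  zeros at y ∈ {6, 8}
  x = 9: [0↦7, 1↦2, 2↦4, 3↦2, 4↦7, 5↦8, 6↦5, 7↦9, 8↦9, 9↦5, 10↦8]  zeros at y ∈ ∅
  x = 10: [0↦2, 1↦10, 2↦3, 3↦3, 4↦10, 5↦2, 6↦1, 7↦7, 8↦9, 9↦7, 10↦1]  zeros at y ∈ ∅
Collecting zeros: affine points = {(0, 8), (0, 9), (1, 3), (1, 4), (4, 4), (4, 6), (6, 3), (6, 9), (8, 6), (8, 8)}.
Total count |C(F_11)_aff| = 10.


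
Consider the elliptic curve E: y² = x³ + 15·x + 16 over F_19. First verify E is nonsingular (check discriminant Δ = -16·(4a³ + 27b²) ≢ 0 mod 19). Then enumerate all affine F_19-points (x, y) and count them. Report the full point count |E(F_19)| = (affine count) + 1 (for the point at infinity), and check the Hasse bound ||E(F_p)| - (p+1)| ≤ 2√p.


Affine points = {(0, 4), (0, 15), (2, 4), (2, 15), (4, 8), (4, 11), (5, 8), (5, 11), (9, 5), (9, 14), (10, 8), (10, 11), (11, 7), (11, 12), (12, 9), (12, 10), (14, 5), (14, 14), (15, 5), (15, 14), (16, 1), (16, 18), (17, 4), (17, 15), (18, 0)}; affine count = 25; |E(F_19)| = 26.

Discriminant check: Δ ∝ 4a³ + 27b² = 4·15³ + 27·16² = 4·3375 + 27·256 ≡ 6 (mod 19). Nonzero ⇒ E is nonsingular.
For each x ∈ F_19, compute rhs = x³ + 15·x + 16 mod 19, then count y ∈ F_19 with y² ≡ rhs.
  x = 0: rhs = 16, matching y values: 4, 15 (2 points).
  x = 1: rhs = 13, matching y values: none (0 points).
  x = 2: rhs = 16, matching y values: 4, 15 (2 points).
  x = 3: rhs = 12, matching y values: none (0 points).
  x = 4: rhs = 7, matching y values: 8, 11 (2 points).
  x = 5: rhs = 7, matching y values: 8, 11 (2 points).
  x = 6: rhs = 18, matching y values: none (0 points).
  x = 7: rhs = 8, matching y values: none (0 points).
  x = 8: rhs = 2, matching y values: none (0 points).
  x = 9: rhs = 6, matching y values: 5, 14 (2 points).
  x = 10: rhs = 7, matching y values: 8, 11 (2 points).
  x = 11: rhs = 11, matching y values: 7, 12 (2 points).
  x = 12: rhs = 5, matching y values: 9, 10 (2 points).
  x = 13: rhs = 14, matching y values: none (0 points).
  x = 14: rhs = 6, matching y values: 5, 14 (2 points).
  x = 15: rhs = 6, matching y values: 5, 14 (2 points).
  x = 16: rhs = 1, matching y values: 1, 18 (2 points).
  x = 17: rhs = 16, matching y values: 4, 15 (2 points).
  x = 18: rhs = 0, matching y values: 0 (1 points).
Total affine count: 25.
Full point count |E(F_19)| = 25 + 1 = 26.
Hasse bound: |26 − (19+1)| = |6| = 6 ≤ 2√19 ≈ 8.7178 ✓.


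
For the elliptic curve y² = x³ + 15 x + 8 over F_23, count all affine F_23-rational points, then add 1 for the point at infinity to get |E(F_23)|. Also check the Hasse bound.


Affine points = {(0, 10), (0, 13), (1, 1), (1, 22), (2, 0), (5, 1), (5, 22), (10, 10), (10, 13), (11, 3), (11, 20), (13, 10), (13, 13), (14, 8), (14, 15), (17, 1), (17, 22), (21, 4), (21, 19)}; affine count = 19; |E(F_23)| = 20.

Discriminant check: Δ ∝ 4a³ + 27b² = 4·15³ + 27·8² = 4·3375 + 27·64 ≡ 2 (mod 23). Nonzero ⇒ E is nonsingular.
For each x ∈ F_23, compute rhs = x³ + 15·x + 8 mod 23, then count y ∈ F_23 with y² ≡ rhs.
  x = 0: rhs = 8, matching y values: 10, 13 (2 points).
  x = 1: rhs = 1, matching y values: 1, 22 (2 points).
  x = 2: rhs = 0, matching y values: 0 (1 points).
  x = 3: rhs = 11, matching y values: none (0 points).
  x = 4: rhs = 17, matching y values: none (0 points).
  x = 5: rhs = 1, matching y values: 1, 22 (2 points).
  x = 6: rhs = 15, matching y values: none (0 points).
  x = 7: rhs = 19, matching y values: none (0 points).
  x = 8: rhs = 19, matching y values: none (0 points).
  x = 9: rhs = 21, matching y values: none (0 points).
  x = 10: rhs = 8, matching y values: 10, 13 (2 points).
  x = 11: rhs = 9, matching y values: 3, 20 (2 points).
  x = 12: rhs = 7, matching y values: none (0 points).
  x = 13: rhs = 8, matching y values: 10, 13 (2 points).
  x = 14: rhs = 18, matching y values: 8, 15 (2 points).
  x = 15: rhs = 20, matching y values: none (0 points).
  x = 16: rhs = 20, matching y values: none (0 points).
  x = 17: rhs = 1, matching y values: 1, 22 (2 points).
  x = 18: rhs = 15, matching y values: none (0 points).
  x = 19: rhs = 22, matching y values: none (0 points).
  x = 20: rhs = 5, matching y values: none (0 points).
  x = 21: rhs = 16, matching y values: 4, 19 (2 points).
  x = 22: rhs = 15, matching y values: none (0 points).
Total affine count: 19.
Full point count |E(F_23)| = 19 + 1 = 20.
Hasse bound: |20 − (23+1)| = |-4| = 4 ≤ 2√23 ≈ 9.5917 ✓.


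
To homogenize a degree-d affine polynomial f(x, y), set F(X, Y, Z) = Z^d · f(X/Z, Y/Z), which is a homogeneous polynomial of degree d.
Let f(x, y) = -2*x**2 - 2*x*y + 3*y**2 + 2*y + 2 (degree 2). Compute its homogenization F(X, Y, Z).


F(X, Y, Z) = -2*X**2 - 2*X*Y + 3*Y**2 + 2*Y*Z + 2*Z**2

deg(f) = 2.
Substitute x = X/Z, y = Y/Z into f, then multiply by Z^2.
  monomial -2·x^2·y^0 ↦ -2·X^2·Y^0·Z^0.
  monomial -2·x^1·y^1 ↦ -2·X^1·Y^1·Z^0.
  monomial 3·x^0·y^2 ↦ 3·X^0·Y^2·Z^0.
  monomial 2·x^0·y^1 ↦ 2·X^0·Y^1·Z^1.
  monomial 2·x^0·y^0 ↦ 2·X^0·Y^0·Z^2.
Collecting: F(X, Y, Z) = -2*X**2 - 2*X*Y + 3*Y**2 + 2*Y*Z + 2*Z**2.


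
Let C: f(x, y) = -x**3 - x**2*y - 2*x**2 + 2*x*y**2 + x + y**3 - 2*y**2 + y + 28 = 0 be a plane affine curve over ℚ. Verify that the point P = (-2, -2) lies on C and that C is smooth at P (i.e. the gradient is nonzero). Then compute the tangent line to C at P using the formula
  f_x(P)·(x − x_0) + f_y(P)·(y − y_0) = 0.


Tangent line at P: -3*x + 33*y + 60 = 0.

Step 1: f(-2, -2) = 0, so P lies on C.
Step 2: partial derivatives
  f_x(x, y) = -3*x**2 - 2*x*y - 4*x + 2*y**2 + 1, f_y(x, y) = -x**2 + 4*x*y + 3*y**2 - 4*y + 1.
  f_x(P) = -3, f_y(P) = 33 (gradient nonzero, so P is smooth).
Step 3: tangent line at P: -3·(x − -2) + 33·(y − -2) = 0.
Expanding: -3*x + 33*y + 60 = 0.


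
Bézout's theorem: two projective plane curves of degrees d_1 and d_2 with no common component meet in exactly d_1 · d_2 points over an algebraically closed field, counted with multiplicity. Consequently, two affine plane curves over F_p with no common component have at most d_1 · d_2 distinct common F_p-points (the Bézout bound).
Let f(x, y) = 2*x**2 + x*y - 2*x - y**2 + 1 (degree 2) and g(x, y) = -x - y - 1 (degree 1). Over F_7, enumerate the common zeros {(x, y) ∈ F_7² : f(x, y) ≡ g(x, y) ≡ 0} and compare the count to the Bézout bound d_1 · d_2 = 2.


Common zeros: {(0, 6)}; count = 1; Bézout bound = 2.

deg(f) = 2, deg(g) = 1, so Bézout bound = 2.
Scan x ∈ F_7. For each x, list the y ∈ F_7 with f(x, y) ≡ 0 and those with g(x, y) ≡ 0 (mod 7); the common zeros in that column are the intersection.
  x = 0: f ≡ 0 at y ∈ {1, 6}; g ≡ 0 at y ∈ {6}; common: {6}.
  x = 1: f ≡ 0 at y ∈ ∅; g ≡ 0 at y ∈ {5}; common: ∅.
  x = 2: f ≡ 0 at y ∈ ∅; g ≡ 0 at y ∈ {4}; common: ∅.
  x = 3: f ≡ 0 at y ∈ ∅; g ≡ 0 at y ∈ {3}; common: ∅.
  x = 4: f ≡ 0 at y ∈ {1, 3}; g ≡ 0 at y ∈ {2}; common: ∅.
  x = 5: f ≡ 0 at y ∈ {6}; g ≡ 0 at y ∈ {1}; common: ∅.
  x = 6: f ≡ 0 at y ∈ {3}; g ≡ 0 at y ∈ {0}; common: ∅.
Collecting: common zeros = {(0, 6)}, so the count is 1.
Comparison with the Bézout bound: 1 ≤ 2 = deg(f)·deg(g), as expected for curves with no common component (the affine F_7-count falls short of the bound because intersections may lie at infinity, over extension fields, or carry multiplicity).


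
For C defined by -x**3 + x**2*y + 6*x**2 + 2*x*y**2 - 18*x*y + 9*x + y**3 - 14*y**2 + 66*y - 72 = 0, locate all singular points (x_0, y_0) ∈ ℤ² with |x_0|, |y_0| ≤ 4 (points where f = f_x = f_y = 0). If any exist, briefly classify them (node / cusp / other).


Singular points: {(3, 3)}; classification: cusp.

Compute partial derivatives:
  f_x = -3*x**2 + 2*x*y + 12*x + 2*y**2 - 18*y + 9.
  f_y = x**2 + 4*x*y - 18*x + 3*y**2 - 28*y + 66.
Scan x_0 ∈ {−4, ..., 4}. For each x_0, f_y(x_0, y) is a polynomial in y; find its integer roots y ∈ {−4, ..., 4}, then test f_x and f at those candidates.
  x = -4: f_y(-4, y) = 3*y**2 - 44*y + 154; no integer root y with |y| ≤ 4.
  x = -3: f_y(-3, y) = 3*y**2 - 40*y + 129; no integer root y with |y| ≤ 4.
  x = -2: f_y(-2, y) = 3*y**2 - 36*y + 106; no integer root y with |y| ≤ 4.
  x = -1: f_y(-1, y) = 3*y**2 - 32*y + 85; no integer root y with |y| ≤ 4.
  x = 0: f_y(0, y) = 3*y**2 - 28*y + 66; no integer root y with |y| ≤ 4.
  x = 1: f_y(1, y) = 3*y**2 - 24*y + 49; no integer root y with |y| ≤ 4.
  x = 2: f_y(2, y) = 3*y**2 - 20*y + 34; no integer root y with |y| ≤ 4.
  x = 3: f_y(3, y) = 3*y**2 - 16*y + 21; vanishes at y ∈ {3}. (3, 3): f_x = 0, f = 0 — SINGULAR.
  x = 4: f_y(4, y) = 3*y**2 - 12*y + 10; no integer root y with |y| ≤ 4.
Only singular point on the grid: (3, 3).
Classify: substitute x = 3 + u, y = 3 + v and expand: f = -u**3 + u**2*v + 2*u*v**2 + v**3 + v**2.
No constant or linear terms (consistent with a singular point). Quadratic part: v**2. Cubic part: -u**3 + u**2*v + 2*u*v**2 + v**3.
The quadratic part v**2 is a perfect square, so there is a single (double) tangent line v = 0, i.e. y = 3. Restricting the cubic part to that line (v = 0) leaves -u**3 ≠ 0, so f is not divisible by v and the branch is v² ≈ u**3 to lowest order — this is a cusp.
Classification: cusp.


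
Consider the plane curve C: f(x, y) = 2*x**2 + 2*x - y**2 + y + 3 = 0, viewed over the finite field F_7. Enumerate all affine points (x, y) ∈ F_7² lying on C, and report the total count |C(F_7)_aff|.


Affine F_7-points: {(1, 0), (1, 1), (3, 3), (3, 5), (5, 0), (5, 1)}; count = 6.

For each of the 49 pairs (x, y) ∈ F_7², evaluate f(x, y) mod 7. Record the zeros.
  x = 0: [0↦3, 1↦3, 2↦1, 3↦4, 4↦5, 5↦4, 6↦1]  zeros at y ∈ ∅
  x = 1: [0↦0, 1↦0, 2↦5, 3↦1, 4↦2, 5↦1, 6↦5]  zeros at y ∈ {0, 1}
  x = 2: [0↦1, 1↦1, 2↦6, 3↦2, 4↦3, 5↦2, 6↦6]  zeros at y ∈ ∅
  x = 3: [0↦6, 1↦6, 2↦4, 3↦0, 4↦1, 5↦0, 6↦4]  zeros at y ∈ {3, 5}
  x = 4: [0↦1, 1↦1, 2↦6, 3↦2, 4↦3, 5↦2, 6↦6]  zeros at y ∈ ∅
  x = 5: [0↦0, 1↦0, 2↦5, 3↦1, 4↦2, 5↦1, 6↦5]  zeros at y ∈ {0, 1}
  x = 6: [0↦3, 1↦3, 2↦1, 3↦4, 4↦5, 5↦4, 6↦1]  zeros at y ∈ ∅
Collecting zeros: affine points = {(1, 0), (1, 1), (3, 3), (3, 5), (5, 0), (5, 1)}.
Total count |C(F_7)_aff| = 6.
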